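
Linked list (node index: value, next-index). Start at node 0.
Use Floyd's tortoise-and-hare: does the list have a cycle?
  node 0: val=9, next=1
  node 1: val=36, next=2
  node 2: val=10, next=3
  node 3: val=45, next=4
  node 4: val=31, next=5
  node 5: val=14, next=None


Floyd's tortoise (slow, +1) and hare (fast, +2):
  init: slow=0, fast=0
  step 1: slow=1, fast=2
  step 2: slow=2, fast=4
  step 3: fast 4->5->None, no cycle

Cycle: no


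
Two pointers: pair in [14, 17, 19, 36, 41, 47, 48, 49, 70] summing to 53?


lo=0(14)+hi=8(70)=84
lo=0(14)+hi=7(49)=63
lo=0(14)+hi=6(48)=62
lo=0(14)+hi=5(47)=61
lo=0(14)+hi=4(41)=55
lo=0(14)+hi=3(36)=50
lo=1(17)+hi=3(36)=53

Yes: 17+36=53


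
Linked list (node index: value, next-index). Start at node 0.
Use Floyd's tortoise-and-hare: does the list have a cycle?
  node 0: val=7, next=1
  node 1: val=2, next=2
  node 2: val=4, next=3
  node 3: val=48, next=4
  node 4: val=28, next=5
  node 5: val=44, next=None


Floyd's tortoise (slow, +1) and hare (fast, +2):
  init: slow=0, fast=0
  step 1: slow=1, fast=2
  step 2: slow=2, fast=4
  step 3: fast 4->5->None, no cycle

Cycle: no


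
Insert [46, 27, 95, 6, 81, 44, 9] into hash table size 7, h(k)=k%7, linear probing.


Insert 46: h=4 -> slot 4
Insert 27: h=6 -> slot 6
Insert 95: h=4, 1 probes -> slot 5
Insert 6: h=6, 1 probes -> slot 0
Insert 81: h=4, 4 probes -> slot 1
Insert 44: h=2 -> slot 2
Insert 9: h=2, 1 probes -> slot 3

Table: [6, 81, 44, 9, 46, 95, 27]


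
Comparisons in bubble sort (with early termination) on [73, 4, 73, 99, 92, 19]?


Algorithm: bubble sort (with early termination)
Input: [73, 4, 73, 99, 92, 19]
Sorted: [4, 19, 73, 73, 92, 99]

15


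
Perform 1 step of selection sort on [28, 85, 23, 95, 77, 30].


Initial: [28, 85, 23, 95, 77, 30]
Step 1: min=23 at 2
  Swap: [23, 85, 28, 95, 77, 30]

After 1 step: [23, 85, 28, 95, 77, 30]


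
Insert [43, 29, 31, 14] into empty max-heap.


Insert 43: [43]
Insert 29: [43, 29]
Insert 31: [43, 29, 31]
Insert 14: [43, 29, 31, 14]

Final heap: [43, 29, 31, 14]


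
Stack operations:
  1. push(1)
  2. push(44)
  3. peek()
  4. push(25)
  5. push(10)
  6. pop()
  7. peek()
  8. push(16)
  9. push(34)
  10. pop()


push(1) -> [1]
push(44) -> [1, 44]
peek()->44
push(25) -> [1, 44, 25]
push(10) -> [1, 44, 25, 10]
pop()->10, [1, 44, 25]
peek()->25
push(16) -> [1, 44, 25, 16]
push(34) -> [1, 44, 25, 16, 34]
pop()->34, [1, 44, 25, 16]

Final stack: [1, 44, 25, 16]


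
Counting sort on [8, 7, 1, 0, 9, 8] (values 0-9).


Input: [8, 7, 1, 0, 9, 8]
Counts: [1, 1, 0, 0, 0, 0, 0, 1, 2, 1]

Sorted: [0, 1, 7, 8, 8, 9]


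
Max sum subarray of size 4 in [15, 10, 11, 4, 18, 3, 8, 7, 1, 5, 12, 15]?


[0:4]: 40
[1:5]: 43
[2:6]: 36
[3:7]: 33
[4:8]: 36
[5:9]: 19
[6:10]: 21
[7:11]: 25
[8:12]: 33

Max: 43 at [1:5]


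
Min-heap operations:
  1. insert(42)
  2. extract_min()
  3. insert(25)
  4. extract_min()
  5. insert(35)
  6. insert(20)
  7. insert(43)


insert(42) -> [42]
extract_min()->42, []
insert(25) -> [25]
extract_min()->25, []
insert(35) -> [35]
insert(20) -> [20, 35]
insert(43) -> [20, 35, 43]

Final heap: [20, 35, 43]


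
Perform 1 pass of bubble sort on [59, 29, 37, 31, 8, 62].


Initial: [59, 29, 37, 31, 8, 62]
Pass 1: [29, 37, 31, 8, 59, 62] (4 swaps)

After 1 pass: [29, 37, 31, 8, 59, 62]


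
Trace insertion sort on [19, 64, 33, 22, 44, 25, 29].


Initial: [19, 64, 33, 22, 44, 25, 29]
Insert 64: [19, 64, 33, 22, 44, 25, 29]
Insert 33: [19, 33, 64, 22, 44, 25, 29]
Insert 22: [19, 22, 33, 64, 44, 25, 29]
Insert 44: [19, 22, 33, 44, 64, 25, 29]
Insert 25: [19, 22, 25, 33, 44, 64, 29]
Insert 29: [19, 22, 25, 29, 33, 44, 64]

Sorted: [19, 22, 25, 29, 33, 44, 64]


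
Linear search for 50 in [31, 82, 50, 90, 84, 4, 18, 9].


i=0: 31!=50
i=1: 82!=50
i=2: 50==50 found!

Found at 2, 3 comps


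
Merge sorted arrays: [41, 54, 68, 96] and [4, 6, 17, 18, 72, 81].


Take 4 from B
Take 6 from B
Take 17 from B
Take 18 from B
Take 41 from A
Take 54 from A
Take 68 from A
Take 72 from B
Take 81 from B

Merged: [4, 6, 17, 18, 41, 54, 68, 72, 81, 96]


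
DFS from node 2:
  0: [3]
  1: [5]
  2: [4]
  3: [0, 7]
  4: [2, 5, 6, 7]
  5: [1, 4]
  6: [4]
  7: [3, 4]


Visit 2, push [4]
Visit 4, push [7, 6, 5]
Visit 5, push [1]
Visit 1, push []
Visit 6, push []
Visit 7, push [3]
Visit 3, push [0]
Visit 0, push []

DFS order: [2, 4, 5, 1, 6, 7, 3, 0]


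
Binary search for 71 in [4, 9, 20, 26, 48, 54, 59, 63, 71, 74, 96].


Step 1: lo=0, hi=10, mid=5, val=54
Step 2: lo=6, hi=10, mid=8, val=71

Found at index 8


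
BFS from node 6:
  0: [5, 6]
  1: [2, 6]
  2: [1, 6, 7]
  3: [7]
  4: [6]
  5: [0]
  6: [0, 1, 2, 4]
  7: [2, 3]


Visit 6, enqueue [0, 1, 2, 4]
Visit 0, enqueue [5]
Visit 1, enqueue []
Visit 2, enqueue [7]
Visit 4, enqueue []
Visit 5, enqueue []
Visit 7, enqueue [3]
Visit 3, enqueue []

BFS order: [6, 0, 1, 2, 4, 5, 7, 3]


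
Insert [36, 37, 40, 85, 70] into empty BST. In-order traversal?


Insert 36: root
Insert 37: R from 36
Insert 40: R from 36 -> R from 37
Insert 85: R from 36 -> R from 37 -> R from 40
Insert 70: R from 36 -> R from 37 -> R from 40 -> L from 85

In-order: [36, 37, 40, 70, 85]


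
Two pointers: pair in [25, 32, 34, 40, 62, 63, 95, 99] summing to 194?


lo=0(25)+hi=7(99)=124
lo=1(32)+hi=7(99)=131
lo=2(34)+hi=7(99)=133
lo=3(40)+hi=7(99)=139
lo=4(62)+hi=7(99)=161
lo=5(63)+hi=7(99)=162
lo=6(95)+hi=7(99)=194

Yes: 95+99=194


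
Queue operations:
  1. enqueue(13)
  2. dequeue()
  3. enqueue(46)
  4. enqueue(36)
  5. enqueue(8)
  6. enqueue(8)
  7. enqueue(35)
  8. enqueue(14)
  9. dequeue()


enqueue(13) -> [13]
dequeue()->13, []
enqueue(46) -> [46]
enqueue(36) -> [46, 36]
enqueue(8) -> [46, 36, 8]
enqueue(8) -> [46, 36, 8, 8]
enqueue(35) -> [46, 36, 8, 8, 35]
enqueue(14) -> [46, 36, 8, 8, 35, 14]
dequeue()->46, [36, 8, 8, 35, 14]

Final queue: [36, 8, 8, 35, 14]


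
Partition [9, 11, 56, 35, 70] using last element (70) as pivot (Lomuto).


Pivot: 70
  9 <= 70: advance i (no swap)
  11 <= 70: advance i (no swap)
  56 <= 70: advance i (no swap)
  35 <= 70: advance i (no swap)
Place pivot at 4: [9, 11, 56, 35, 70]

Partitioned: [9, 11, 56, 35, 70]


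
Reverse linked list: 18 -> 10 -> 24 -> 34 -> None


Step 1: curr=18, set curr.next=prev(None) | reversed so far: 18
Step 2: curr=10, set curr.next=prev(18) | reversed so far: 10 -> 18
Step 3: curr=24, set curr.next=prev(10) | reversed so far: 24 -> 10 -> 18
Step 4: curr=34, set curr.next=prev(24) | reversed so far: 34 -> 24 -> 10 -> 18

34 -> 24 -> 10 -> 18 -> None


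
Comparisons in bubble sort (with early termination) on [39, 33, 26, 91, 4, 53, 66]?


Algorithm: bubble sort (with early termination)
Input: [39, 33, 26, 91, 4, 53, 66]
Sorted: [4, 26, 33, 39, 53, 66, 91]

20


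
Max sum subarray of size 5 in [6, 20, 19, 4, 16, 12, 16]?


[0:5]: 65
[1:6]: 71
[2:7]: 67

Max: 71 at [1:6]


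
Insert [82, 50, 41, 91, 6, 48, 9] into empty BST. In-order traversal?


Insert 82: root
Insert 50: L from 82
Insert 41: L from 82 -> L from 50
Insert 91: R from 82
Insert 6: L from 82 -> L from 50 -> L from 41
Insert 48: L from 82 -> L from 50 -> R from 41
Insert 9: L from 82 -> L from 50 -> L from 41 -> R from 6

In-order: [6, 9, 41, 48, 50, 82, 91]


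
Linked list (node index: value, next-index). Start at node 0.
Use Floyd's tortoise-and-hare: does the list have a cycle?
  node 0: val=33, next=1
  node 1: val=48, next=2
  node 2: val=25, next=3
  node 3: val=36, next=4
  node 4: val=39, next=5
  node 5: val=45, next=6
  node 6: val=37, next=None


Floyd's tortoise (slow, +1) and hare (fast, +2):
  init: slow=0, fast=0
  step 1: slow=1, fast=2
  step 2: slow=2, fast=4
  step 3: slow=3, fast=6
  step 4: fast -> None, no cycle

Cycle: no


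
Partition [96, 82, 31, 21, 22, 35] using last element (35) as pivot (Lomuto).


Pivot: 35
  31 <= 35: swap -> [31, 82, 96, 21, 22, 35]
  21 <= 35: swap -> [31, 21, 96, 82, 22, 35]
  22 <= 35: swap -> [31, 21, 22, 82, 96, 35]
Place pivot at 3: [31, 21, 22, 35, 96, 82]

Partitioned: [31, 21, 22, 35, 96, 82]


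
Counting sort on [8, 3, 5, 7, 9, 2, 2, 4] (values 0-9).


Input: [8, 3, 5, 7, 9, 2, 2, 4]
Counts: [0, 0, 2, 1, 1, 1, 0, 1, 1, 1]

Sorted: [2, 2, 3, 4, 5, 7, 8, 9]


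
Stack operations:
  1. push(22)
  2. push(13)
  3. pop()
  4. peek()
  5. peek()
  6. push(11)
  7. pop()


push(22) -> [22]
push(13) -> [22, 13]
pop()->13, [22]
peek()->22
peek()->22
push(11) -> [22, 11]
pop()->11, [22]

Final stack: [22]


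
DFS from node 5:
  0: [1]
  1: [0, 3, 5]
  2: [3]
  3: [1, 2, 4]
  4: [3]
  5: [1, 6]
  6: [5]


Visit 5, push [6, 1]
Visit 1, push [3, 0]
Visit 0, push []
Visit 3, push [4, 2]
Visit 2, push []
Visit 4, push []
Visit 6, push []

DFS order: [5, 1, 0, 3, 2, 4, 6]


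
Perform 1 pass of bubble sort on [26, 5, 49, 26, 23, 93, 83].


Initial: [26, 5, 49, 26, 23, 93, 83]
Pass 1: [5, 26, 26, 23, 49, 83, 93] (4 swaps)

After 1 pass: [5, 26, 26, 23, 49, 83, 93]


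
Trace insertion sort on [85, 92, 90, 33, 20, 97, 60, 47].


Initial: [85, 92, 90, 33, 20, 97, 60, 47]
Insert 92: [85, 92, 90, 33, 20, 97, 60, 47]
Insert 90: [85, 90, 92, 33, 20, 97, 60, 47]
Insert 33: [33, 85, 90, 92, 20, 97, 60, 47]
Insert 20: [20, 33, 85, 90, 92, 97, 60, 47]
Insert 97: [20, 33, 85, 90, 92, 97, 60, 47]
Insert 60: [20, 33, 60, 85, 90, 92, 97, 47]
Insert 47: [20, 33, 47, 60, 85, 90, 92, 97]

Sorted: [20, 33, 47, 60, 85, 90, 92, 97]


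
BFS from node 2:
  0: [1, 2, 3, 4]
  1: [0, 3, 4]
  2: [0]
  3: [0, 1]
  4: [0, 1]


Visit 2, enqueue [0]
Visit 0, enqueue [1, 3, 4]
Visit 1, enqueue []
Visit 3, enqueue []
Visit 4, enqueue []

BFS order: [2, 0, 1, 3, 4]


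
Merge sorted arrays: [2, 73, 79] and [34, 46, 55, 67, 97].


Take 2 from A
Take 34 from B
Take 46 from B
Take 55 from B
Take 67 from B
Take 73 from A
Take 79 from A

Merged: [2, 34, 46, 55, 67, 73, 79, 97]


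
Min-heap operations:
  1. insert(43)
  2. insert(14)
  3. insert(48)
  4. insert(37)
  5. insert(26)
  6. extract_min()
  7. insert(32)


insert(43) -> [43]
insert(14) -> [14, 43]
insert(48) -> [14, 43, 48]
insert(37) -> [14, 37, 48, 43]
insert(26) -> [14, 26, 48, 43, 37]
extract_min()->14, [26, 37, 48, 43]
insert(32) -> [26, 32, 48, 43, 37]

Final heap: [26, 32, 48, 43, 37]


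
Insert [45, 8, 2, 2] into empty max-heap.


Insert 45: [45]
Insert 8: [45, 8]
Insert 2: [45, 8, 2]
Insert 2: [45, 8, 2, 2]

Final heap: [45, 8, 2, 2]


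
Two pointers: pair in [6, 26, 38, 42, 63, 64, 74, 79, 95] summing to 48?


lo=0(6)+hi=8(95)=101
lo=0(6)+hi=7(79)=85
lo=0(6)+hi=6(74)=80
lo=0(6)+hi=5(64)=70
lo=0(6)+hi=4(63)=69
lo=0(6)+hi=3(42)=48

Yes: 6+42=48


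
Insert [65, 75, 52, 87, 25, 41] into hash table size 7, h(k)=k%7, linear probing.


Insert 65: h=2 -> slot 2
Insert 75: h=5 -> slot 5
Insert 52: h=3 -> slot 3
Insert 87: h=3, 1 probes -> slot 4
Insert 25: h=4, 2 probes -> slot 6
Insert 41: h=6, 1 probes -> slot 0

Table: [41, None, 65, 52, 87, 75, 25]


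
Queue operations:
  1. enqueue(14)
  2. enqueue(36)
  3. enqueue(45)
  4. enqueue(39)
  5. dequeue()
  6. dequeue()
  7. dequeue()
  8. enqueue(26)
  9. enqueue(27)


enqueue(14) -> [14]
enqueue(36) -> [14, 36]
enqueue(45) -> [14, 36, 45]
enqueue(39) -> [14, 36, 45, 39]
dequeue()->14, [36, 45, 39]
dequeue()->36, [45, 39]
dequeue()->45, [39]
enqueue(26) -> [39, 26]
enqueue(27) -> [39, 26, 27]

Final queue: [39, 26, 27]


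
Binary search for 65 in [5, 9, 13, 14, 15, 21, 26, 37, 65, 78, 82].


Step 1: lo=0, hi=10, mid=5, val=21
Step 2: lo=6, hi=10, mid=8, val=65

Found at index 8


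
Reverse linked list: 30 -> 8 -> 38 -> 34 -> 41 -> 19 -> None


Step 1: curr=30, set curr.next=prev(None) | reversed so far: 30
Step 2: curr=8, set curr.next=prev(30) | reversed so far: 8 -> 30
Step 3: curr=38, set curr.next=prev(8) | reversed so far: 38 -> 8 -> 30
Step 4: curr=34, set curr.next=prev(38) | reversed so far: 34 -> 38 -> 8 -> 30
Step 5: curr=41, set curr.next=prev(34) | reversed so far: 41 -> 34 -> 38 -> 8 -> 30
Step 6: curr=19, set curr.next=prev(41) | reversed so far: 19 -> 41 -> 34 -> 38 -> 8 -> 30

19 -> 41 -> 34 -> 38 -> 8 -> 30 -> None


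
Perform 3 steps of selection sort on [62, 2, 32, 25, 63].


Initial: [62, 2, 32, 25, 63]
Step 1: min=2 at 1
  Swap: [2, 62, 32, 25, 63]
Step 2: min=25 at 3
  Swap: [2, 25, 32, 62, 63]
Step 3: min=32 at 2
  Swap: [2, 25, 32, 62, 63]

After 3 steps: [2, 25, 32, 62, 63]


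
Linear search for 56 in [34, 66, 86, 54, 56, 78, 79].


i=0: 34!=56
i=1: 66!=56
i=2: 86!=56
i=3: 54!=56
i=4: 56==56 found!

Found at 4, 5 comps


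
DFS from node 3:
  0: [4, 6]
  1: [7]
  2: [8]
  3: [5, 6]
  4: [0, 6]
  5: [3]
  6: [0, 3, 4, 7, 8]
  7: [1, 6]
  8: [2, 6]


Visit 3, push [6, 5]
Visit 5, push []
Visit 6, push [8, 7, 4, 0]
Visit 0, push [4]
Visit 4, push []
Visit 7, push [1]
Visit 1, push []
Visit 8, push [2]
Visit 2, push []

DFS order: [3, 5, 6, 0, 4, 7, 1, 8, 2]


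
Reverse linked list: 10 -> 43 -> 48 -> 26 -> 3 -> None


Step 1: curr=10, set curr.next=prev(None) | reversed so far: 10
Step 2: curr=43, set curr.next=prev(10) | reversed so far: 43 -> 10
Step 3: curr=48, set curr.next=prev(43) | reversed so far: 48 -> 43 -> 10
Step 4: curr=26, set curr.next=prev(48) | reversed so far: 26 -> 48 -> 43 -> 10
Step 5: curr=3, set curr.next=prev(26) | reversed so far: 3 -> 26 -> 48 -> 43 -> 10

3 -> 26 -> 48 -> 43 -> 10 -> None


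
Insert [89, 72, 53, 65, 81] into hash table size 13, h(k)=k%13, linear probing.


Insert 89: h=11 -> slot 11
Insert 72: h=7 -> slot 7
Insert 53: h=1 -> slot 1
Insert 65: h=0 -> slot 0
Insert 81: h=3 -> slot 3

Table: [65, 53, None, 81, None, None, None, 72, None, None, None, 89, None]


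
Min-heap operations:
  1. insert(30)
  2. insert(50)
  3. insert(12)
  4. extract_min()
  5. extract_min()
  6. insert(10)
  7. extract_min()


insert(30) -> [30]
insert(50) -> [30, 50]
insert(12) -> [12, 50, 30]
extract_min()->12, [30, 50]
extract_min()->30, [50]
insert(10) -> [10, 50]
extract_min()->10, [50]

Final heap: [50]


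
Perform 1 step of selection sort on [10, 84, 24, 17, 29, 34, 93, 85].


Initial: [10, 84, 24, 17, 29, 34, 93, 85]
Step 1: min=10 at 0
  Swap: [10, 84, 24, 17, 29, 34, 93, 85]

After 1 step: [10, 84, 24, 17, 29, 34, 93, 85]


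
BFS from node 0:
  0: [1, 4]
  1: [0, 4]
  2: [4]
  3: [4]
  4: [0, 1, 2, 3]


Visit 0, enqueue [1, 4]
Visit 1, enqueue []
Visit 4, enqueue [2, 3]
Visit 2, enqueue []
Visit 3, enqueue []

BFS order: [0, 1, 4, 2, 3]


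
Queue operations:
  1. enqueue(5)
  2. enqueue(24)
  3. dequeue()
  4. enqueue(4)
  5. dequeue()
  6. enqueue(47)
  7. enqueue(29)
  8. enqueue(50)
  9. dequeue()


enqueue(5) -> [5]
enqueue(24) -> [5, 24]
dequeue()->5, [24]
enqueue(4) -> [24, 4]
dequeue()->24, [4]
enqueue(47) -> [4, 47]
enqueue(29) -> [4, 47, 29]
enqueue(50) -> [4, 47, 29, 50]
dequeue()->4, [47, 29, 50]

Final queue: [47, 29, 50]


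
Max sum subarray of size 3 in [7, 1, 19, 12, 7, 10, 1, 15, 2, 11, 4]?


[0:3]: 27
[1:4]: 32
[2:5]: 38
[3:6]: 29
[4:7]: 18
[5:8]: 26
[6:9]: 18
[7:10]: 28
[8:11]: 17

Max: 38 at [2:5]


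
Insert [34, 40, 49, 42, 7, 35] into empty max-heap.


Insert 34: [34]
Insert 40: [40, 34]
Insert 49: [49, 34, 40]
Insert 42: [49, 42, 40, 34]
Insert 7: [49, 42, 40, 34, 7]
Insert 35: [49, 42, 40, 34, 7, 35]

Final heap: [49, 42, 40, 34, 7, 35]


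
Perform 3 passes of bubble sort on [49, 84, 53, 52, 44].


Initial: [49, 84, 53, 52, 44]
Pass 1: [49, 53, 52, 44, 84] (3 swaps)
Pass 2: [49, 52, 44, 53, 84] (2 swaps)
Pass 3: [49, 44, 52, 53, 84] (1 swaps)

After 3 passes: [49, 44, 52, 53, 84]


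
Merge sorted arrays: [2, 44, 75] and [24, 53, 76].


Take 2 from A
Take 24 from B
Take 44 from A
Take 53 from B
Take 75 from A

Merged: [2, 24, 44, 53, 75, 76]


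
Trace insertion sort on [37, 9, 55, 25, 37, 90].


Initial: [37, 9, 55, 25, 37, 90]
Insert 9: [9, 37, 55, 25, 37, 90]
Insert 55: [9, 37, 55, 25, 37, 90]
Insert 25: [9, 25, 37, 55, 37, 90]
Insert 37: [9, 25, 37, 37, 55, 90]
Insert 90: [9, 25, 37, 37, 55, 90]

Sorted: [9, 25, 37, 37, 55, 90]


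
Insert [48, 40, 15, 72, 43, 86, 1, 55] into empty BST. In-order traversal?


Insert 48: root
Insert 40: L from 48
Insert 15: L from 48 -> L from 40
Insert 72: R from 48
Insert 43: L from 48 -> R from 40
Insert 86: R from 48 -> R from 72
Insert 1: L from 48 -> L from 40 -> L from 15
Insert 55: R from 48 -> L from 72

In-order: [1, 15, 40, 43, 48, 55, 72, 86]


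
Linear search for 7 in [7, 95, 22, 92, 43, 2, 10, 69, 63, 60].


i=0: 7==7 found!

Found at 0, 1 comps


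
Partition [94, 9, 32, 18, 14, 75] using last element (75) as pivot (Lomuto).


Pivot: 75
  9 <= 75: swap -> [9, 94, 32, 18, 14, 75]
  32 <= 75: swap -> [9, 32, 94, 18, 14, 75]
  18 <= 75: swap -> [9, 32, 18, 94, 14, 75]
  14 <= 75: swap -> [9, 32, 18, 14, 94, 75]
Place pivot at 4: [9, 32, 18, 14, 75, 94]

Partitioned: [9, 32, 18, 14, 75, 94]


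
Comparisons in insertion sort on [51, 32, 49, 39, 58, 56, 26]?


Algorithm: insertion sort
Input: [51, 32, 49, 39, 58, 56, 26]
Sorted: [26, 32, 39, 49, 51, 56, 58]

15


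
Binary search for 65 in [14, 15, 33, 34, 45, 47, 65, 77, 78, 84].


Step 1: lo=0, hi=9, mid=4, val=45
Step 2: lo=5, hi=9, mid=7, val=77
Step 3: lo=5, hi=6, mid=5, val=47
Step 4: lo=6, hi=6, mid=6, val=65

Found at index 6


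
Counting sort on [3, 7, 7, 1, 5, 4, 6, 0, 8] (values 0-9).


Input: [3, 7, 7, 1, 5, 4, 6, 0, 8]
Counts: [1, 1, 0, 1, 1, 1, 1, 2, 1, 0]

Sorted: [0, 1, 3, 4, 5, 6, 7, 7, 8]


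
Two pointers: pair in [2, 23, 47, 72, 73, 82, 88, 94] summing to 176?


lo=0(2)+hi=7(94)=96
lo=1(23)+hi=7(94)=117
lo=2(47)+hi=7(94)=141
lo=3(72)+hi=7(94)=166
lo=4(73)+hi=7(94)=167
lo=5(82)+hi=7(94)=176

Yes: 82+94=176


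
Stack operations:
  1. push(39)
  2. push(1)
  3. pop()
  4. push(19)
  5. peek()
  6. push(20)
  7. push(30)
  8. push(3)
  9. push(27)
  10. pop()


push(39) -> [39]
push(1) -> [39, 1]
pop()->1, [39]
push(19) -> [39, 19]
peek()->19
push(20) -> [39, 19, 20]
push(30) -> [39, 19, 20, 30]
push(3) -> [39, 19, 20, 30, 3]
push(27) -> [39, 19, 20, 30, 3, 27]
pop()->27, [39, 19, 20, 30, 3]

Final stack: [39, 19, 20, 30, 3]


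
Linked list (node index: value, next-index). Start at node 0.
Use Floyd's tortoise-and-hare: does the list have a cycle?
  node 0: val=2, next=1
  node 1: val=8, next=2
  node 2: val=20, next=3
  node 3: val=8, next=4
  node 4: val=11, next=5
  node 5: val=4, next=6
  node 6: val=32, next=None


Floyd's tortoise (slow, +1) and hare (fast, +2):
  init: slow=0, fast=0
  step 1: slow=1, fast=2
  step 2: slow=2, fast=4
  step 3: slow=3, fast=6
  step 4: fast -> None, no cycle

Cycle: no


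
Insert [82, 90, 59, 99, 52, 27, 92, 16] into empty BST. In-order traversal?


Insert 82: root
Insert 90: R from 82
Insert 59: L from 82
Insert 99: R from 82 -> R from 90
Insert 52: L from 82 -> L from 59
Insert 27: L from 82 -> L from 59 -> L from 52
Insert 92: R from 82 -> R from 90 -> L from 99
Insert 16: L from 82 -> L from 59 -> L from 52 -> L from 27

In-order: [16, 27, 52, 59, 82, 90, 92, 99]


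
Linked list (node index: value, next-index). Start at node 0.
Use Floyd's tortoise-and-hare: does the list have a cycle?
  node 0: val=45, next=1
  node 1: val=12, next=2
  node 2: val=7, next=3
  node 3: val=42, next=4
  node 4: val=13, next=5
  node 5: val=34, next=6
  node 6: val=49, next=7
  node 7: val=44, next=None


Floyd's tortoise (slow, +1) and hare (fast, +2):
  init: slow=0, fast=0
  step 1: slow=1, fast=2
  step 2: slow=2, fast=4
  step 3: slow=3, fast=6
  step 4: fast 6->7->None, no cycle

Cycle: no


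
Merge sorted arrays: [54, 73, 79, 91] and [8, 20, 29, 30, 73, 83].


Take 8 from B
Take 20 from B
Take 29 from B
Take 30 from B
Take 54 from A
Take 73 from A
Take 73 from B
Take 79 from A
Take 83 from B

Merged: [8, 20, 29, 30, 54, 73, 73, 79, 83, 91]


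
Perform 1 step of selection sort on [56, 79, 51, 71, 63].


Initial: [56, 79, 51, 71, 63]
Step 1: min=51 at 2
  Swap: [51, 79, 56, 71, 63]

After 1 step: [51, 79, 56, 71, 63]


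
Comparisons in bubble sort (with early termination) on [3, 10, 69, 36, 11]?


Algorithm: bubble sort (with early termination)
Input: [3, 10, 69, 36, 11]
Sorted: [3, 10, 11, 36, 69]

9


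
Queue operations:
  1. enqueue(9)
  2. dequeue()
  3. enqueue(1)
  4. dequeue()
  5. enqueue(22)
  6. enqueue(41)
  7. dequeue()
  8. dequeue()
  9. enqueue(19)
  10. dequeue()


enqueue(9) -> [9]
dequeue()->9, []
enqueue(1) -> [1]
dequeue()->1, []
enqueue(22) -> [22]
enqueue(41) -> [22, 41]
dequeue()->22, [41]
dequeue()->41, []
enqueue(19) -> [19]
dequeue()->19, []

Final queue: []


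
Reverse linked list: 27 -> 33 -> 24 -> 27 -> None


Step 1: curr=27, set curr.next=prev(None) | reversed so far: 27
Step 2: curr=33, set curr.next=prev(27) | reversed so far: 33 -> 27
Step 3: curr=24, set curr.next=prev(33) | reversed so far: 24 -> 33 -> 27
Step 4: curr=27, set curr.next=prev(24) | reversed so far: 27 -> 24 -> 33 -> 27

27 -> 24 -> 33 -> 27 -> None


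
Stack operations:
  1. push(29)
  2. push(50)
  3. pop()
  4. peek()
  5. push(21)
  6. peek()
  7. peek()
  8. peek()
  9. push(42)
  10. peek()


push(29) -> [29]
push(50) -> [29, 50]
pop()->50, [29]
peek()->29
push(21) -> [29, 21]
peek()->21
peek()->21
peek()->21
push(42) -> [29, 21, 42]
peek()->42

Final stack: [29, 21, 42]


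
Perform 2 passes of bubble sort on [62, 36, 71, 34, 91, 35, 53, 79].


Initial: [62, 36, 71, 34, 91, 35, 53, 79]
Pass 1: [36, 62, 34, 71, 35, 53, 79, 91] (5 swaps)
Pass 2: [36, 34, 62, 35, 53, 71, 79, 91] (3 swaps)

After 2 passes: [36, 34, 62, 35, 53, 71, 79, 91]


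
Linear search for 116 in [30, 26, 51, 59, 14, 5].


i=0: 30!=116
i=1: 26!=116
i=2: 51!=116
i=3: 59!=116
i=4: 14!=116
i=5: 5!=116

Not found, 6 comps


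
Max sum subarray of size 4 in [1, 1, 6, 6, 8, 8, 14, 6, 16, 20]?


[0:4]: 14
[1:5]: 21
[2:6]: 28
[3:7]: 36
[4:8]: 36
[5:9]: 44
[6:10]: 56

Max: 56 at [6:10]


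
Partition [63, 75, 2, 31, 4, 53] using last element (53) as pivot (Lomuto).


Pivot: 53
  2 <= 53: swap -> [2, 75, 63, 31, 4, 53]
  31 <= 53: swap -> [2, 31, 63, 75, 4, 53]
  4 <= 53: swap -> [2, 31, 4, 75, 63, 53]
Place pivot at 3: [2, 31, 4, 53, 63, 75]

Partitioned: [2, 31, 4, 53, 63, 75]


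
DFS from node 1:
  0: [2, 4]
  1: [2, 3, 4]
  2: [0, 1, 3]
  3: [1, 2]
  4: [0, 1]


Visit 1, push [4, 3, 2]
Visit 2, push [3, 0]
Visit 0, push [4]
Visit 4, push []
Visit 3, push []

DFS order: [1, 2, 0, 4, 3]


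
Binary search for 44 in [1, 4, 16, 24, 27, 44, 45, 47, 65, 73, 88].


Step 1: lo=0, hi=10, mid=5, val=44

Found at index 5


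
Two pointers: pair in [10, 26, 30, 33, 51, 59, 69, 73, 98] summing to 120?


lo=0(10)+hi=8(98)=108
lo=1(26)+hi=8(98)=124
lo=1(26)+hi=7(73)=99
lo=2(30)+hi=7(73)=103
lo=3(33)+hi=7(73)=106
lo=4(51)+hi=7(73)=124
lo=4(51)+hi=6(69)=120

Yes: 51+69=120


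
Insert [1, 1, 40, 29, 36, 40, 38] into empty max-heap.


Insert 1: [1]
Insert 1: [1, 1]
Insert 40: [40, 1, 1]
Insert 29: [40, 29, 1, 1]
Insert 36: [40, 36, 1, 1, 29]
Insert 40: [40, 36, 40, 1, 29, 1]
Insert 38: [40, 36, 40, 1, 29, 1, 38]

Final heap: [40, 36, 40, 1, 29, 1, 38]


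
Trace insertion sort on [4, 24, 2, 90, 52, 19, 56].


Initial: [4, 24, 2, 90, 52, 19, 56]
Insert 24: [4, 24, 2, 90, 52, 19, 56]
Insert 2: [2, 4, 24, 90, 52, 19, 56]
Insert 90: [2, 4, 24, 90, 52, 19, 56]
Insert 52: [2, 4, 24, 52, 90, 19, 56]
Insert 19: [2, 4, 19, 24, 52, 90, 56]
Insert 56: [2, 4, 19, 24, 52, 56, 90]

Sorted: [2, 4, 19, 24, 52, 56, 90]


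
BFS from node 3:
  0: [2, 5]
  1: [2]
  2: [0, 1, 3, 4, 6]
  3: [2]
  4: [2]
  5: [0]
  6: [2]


Visit 3, enqueue [2]
Visit 2, enqueue [0, 1, 4, 6]
Visit 0, enqueue [5]
Visit 1, enqueue []
Visit 4, enqueue []
Visit 6, enqueue []
Visit 5, enqueue []

BFS order: [3, 2, 0, 1, 4, 6, 5]


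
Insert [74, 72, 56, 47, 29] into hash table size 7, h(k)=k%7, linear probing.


Insert 74: h=4 -> slot 4
Insert 72: h=2 -> slot 2
Insert 56: h=0 -> slot 0
Insert 47: h=5 -> slot 5
Insert 29: h=1 -> slot 1

Table: [56, 29, 72, None, 74, 47, None]


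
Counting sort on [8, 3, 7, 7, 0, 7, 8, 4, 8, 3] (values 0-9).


Input: [8, 3, 7, 7, 0, 7, 8, 4, 8, 3]
Counts: [1, 0, 0, 2, 1, 0, 0, 3, 3, 0]

Sorted: [0, 3, 3, 4, 7, 7, 7, 8, 8, 8]


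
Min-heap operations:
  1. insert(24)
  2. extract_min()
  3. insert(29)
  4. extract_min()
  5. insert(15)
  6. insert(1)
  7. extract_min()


insert(24) -> [24]
extract_min()->24, []
insert(29) -> [29]
extract_min()->29, []
insert(15) -> [15]
insert(1) -> [1, 15]
extract_min()->1, [15]

Final heap: [15]


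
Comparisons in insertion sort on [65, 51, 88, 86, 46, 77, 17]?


Algorithm: insertion sort
Input: [65, 51, 88, 86, 46, 77, 17]
Sorted: [17, 46, 51, 65, 77, 86, 88]

17


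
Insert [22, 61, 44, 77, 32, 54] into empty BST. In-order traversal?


Insert 22: root
Insert 61: R from 22
Insert 44: R from 22 -> L from 61
Insert 77: R from 22 -> R from 61
Insert 32: R from 22 -> L from 61 -> L from 44
Insert 54: R from 22 -> L from 61 -> R from 44

In-order: [22, 32, 44, 54, 61, 77]


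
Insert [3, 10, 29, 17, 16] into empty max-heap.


Insert 3: [3]
Insert 10: [10, 3]
Insert 29: [29, 3, 10]
Insert 17: [29, 17, 10, 3]
Insert 16: [29, 17, 10, 3, 16]

Final heap: [29, 17, 10, 3, 16]


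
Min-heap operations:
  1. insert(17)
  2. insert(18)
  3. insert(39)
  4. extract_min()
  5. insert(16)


insert(17) -> [17]
insert(18) -> [17, 18]
insert(39) -> [17, 18, 39]
extract_min()->17, [18, 39]
insert(16) -> [16, 39, 18]

Final heap: [16, 39, 18]


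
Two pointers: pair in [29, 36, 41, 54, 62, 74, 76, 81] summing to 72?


lo=0(29)+hi=7(81)=110
lo=0(29)+hi=6(76)=105
lo=0(29)+hi=5(74)=103
lo=0(29)+hi=4(62)=91
lo=0(29)+hi=3(54)=83
lo=0(29)+hi=2(41)=70
lo=1(36)+hi=2(41)=77

No pair found


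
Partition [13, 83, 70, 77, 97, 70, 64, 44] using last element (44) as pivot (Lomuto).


Pivot: 44
  13 <= 44: advance i (no swap)
Place pivot at 1: [13, 44, 70, 77, 97, 70, 64, 83]

Partitioned: [13, 44, 70, 77, 97, 70, 64, 83]


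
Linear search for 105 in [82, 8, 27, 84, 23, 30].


i=0: 82!=105
i=1: 8!=105
i=2: 27!=105
i=3: 84!=105
i=4: 23!=105
i=5: 30!=105

Not found, 6 comps


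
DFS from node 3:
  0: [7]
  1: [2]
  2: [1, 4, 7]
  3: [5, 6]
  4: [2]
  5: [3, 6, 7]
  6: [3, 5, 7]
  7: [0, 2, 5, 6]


Visit 3, push [6, 5]
Visit 5, push [7, 6]
Visit 6, push [7]
Visit 7, push [2, 0]
Visit 0, push []
Visit 2, push [4, 1]
Visit 1, push []
Visit 4, push []

DFS order: [3, 5, 6, 7, 0, 2, 1, 4]


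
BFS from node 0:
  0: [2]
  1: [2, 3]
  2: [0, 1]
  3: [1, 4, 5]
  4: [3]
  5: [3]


Visit 0, enqueue [2]
Visit 2, enqueue [1]
Visit 1, enqueue [3]
Visit 3, enqueue [4, 5]
Visit 4, enqueue []
Visit 5, enqueue []

BFS order: [0, 2, 1, 3, 4, 5]


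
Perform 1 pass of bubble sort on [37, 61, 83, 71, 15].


Initial: [37, 61, 83, 71, 15]
Pass 1: [37, 61, 71, 15, 83] (2 swaps)

After 1 pass: [37, 61, 71, 15, 83]


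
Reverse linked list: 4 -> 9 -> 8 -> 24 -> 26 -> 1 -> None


Step 1: curr=4, set curr.next=prev(None) | reversed so far: 4
Step 2: curr=9, set curr.next=prev(4) | reversed so far: 9 -> 4
Step 3: curr=8, set curr.next=prev(9) | reversed so far: 8 -> 9 -> 4
Step 4: curr=24, set curr.next=prev(8) | reversed so far: 24 -> 8 -> 9 -> 4
Step 5: curr=26, set curr.next=prev(24) | reversed so far: 26 -> 24 -> 8 -> 9 -> 4
Step 6: curr=1, set curr.next=prev(26) | reversed so far: 1 -> 26 -> 24 -> 8 -> 9 -> 4

1 -> 26 -> 24 -> 8 -> 9 -> 4 -> None


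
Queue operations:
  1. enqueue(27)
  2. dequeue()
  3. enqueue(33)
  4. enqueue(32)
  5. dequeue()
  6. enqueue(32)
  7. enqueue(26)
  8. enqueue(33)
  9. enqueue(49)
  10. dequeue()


enqueue(27) -> [27]
dequeue()->27, []
enqueue(33) -> [33]
enqueue(32) -> [33, 32]
dequeue()->33, [32]
enqueue(32) -> [32, 32]
enqueue(26) -> [32, 32, 26]
enqueue(33) -> [32, 32, 26, 33]
enqueue(49) -> [32, 32, 26, 33, 49]
dequeue()->32, [32, 26, 33, 49]

Final queue: [32, 26, 33, 49]


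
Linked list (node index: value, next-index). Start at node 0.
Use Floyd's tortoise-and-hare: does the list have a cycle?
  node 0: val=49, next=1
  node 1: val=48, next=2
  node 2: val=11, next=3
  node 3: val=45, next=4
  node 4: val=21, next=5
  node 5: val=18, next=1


Floyd's tortoise (slow, +1) and hare (fast, +2):
  init: slow=0, fast=0
  step 1: slow=1, fast=2
  step 2: slow=2, fast=4
  step 3: slow=3, fast=1
  step 4: slow=4, fast=3
  step 5: slow=5, fast=5
  slow == fast at node 5: cycle detected

Cycle: yes


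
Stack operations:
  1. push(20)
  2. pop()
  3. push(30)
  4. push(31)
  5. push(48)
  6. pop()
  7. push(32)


push(20) -> [20]
pop()->20, []
push(30) -> [30]
push(31) -> [30, 31]
push(48) -> [30, 31, 48]
pop()->48, [30, 31]
push(32) -> [30, 31, 32]

Final stack: [30, 31, 32]


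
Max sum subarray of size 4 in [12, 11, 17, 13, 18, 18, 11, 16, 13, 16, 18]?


[0:4]: 53
[1:5]: 59
[2:6]: 66
[3:7]: 60
[4:8]: 63
[5:9]: 58
[6:10]: 56
[7:11]: 63

Max: 66 at [2:6]


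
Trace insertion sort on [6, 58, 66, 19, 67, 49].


Initial: [6, 58, 66, 19, 67, 49]
Insert 58: [6, 58, 66, 19, 67, 49]
Insert 66: [6, 58, 66, 19, 67, 49]
Insert 19: [6, 19, 58, 66, 67, 49]
Insert 67: [6, 19, 58, 66, 67, 49]
Insert 49: [6, 19, 49, 58, 66, 67]

Sorted: [6, 19, 49, 58, 66, 67]


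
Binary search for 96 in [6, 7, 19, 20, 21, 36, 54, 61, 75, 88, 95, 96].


Step 1: lo=0, hi=11, mid=5, val=36
Step 2: lo=6, hi=11, mid=8, val=75
Step 3: lo=9, hi=11, mid=10, val=95
Step 4: lo=11, hi=11, mid=11, val=96

Found at index 11


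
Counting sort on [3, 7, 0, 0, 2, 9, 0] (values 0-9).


Input: [3, 7, 0, 0, 2, 9, 0]
Counts: [3, 0, 1, 1, 0, 0, 0, 1, 0, 1]

Sorted: [0, 0, 0, 2, 3, 7, 9]


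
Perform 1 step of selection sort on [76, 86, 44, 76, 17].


Initial: [76, 86, 44, 76, 17]
Step 1: min=17 at 4
  Swap: [17, 86, 44, 76, 76]

After 1 step: [17, 86, 44, 76, 76]


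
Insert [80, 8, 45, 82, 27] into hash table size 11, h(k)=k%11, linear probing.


Insert 80: h=3 -> slot 3
Insert 8: h=8 -> slot 8
Insert 45: h=1 -> slot 1
Insert 82: h=5 -> slot 5
Insert 27: h=5, 1 probes -> slot 6

Table: [None, 45, None, 80, None, 82, 27, None, 8, None, None]


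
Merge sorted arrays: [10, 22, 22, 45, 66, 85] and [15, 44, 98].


Take 10 from A
Take 15 from B
Take 22 from A
Take 22 from A
Take 44 from B
Take 45 from A
Take 66 from A
Take 85 from A

Merged: [10, 15, 22, 22, 44, 45, 66, 85, 98]


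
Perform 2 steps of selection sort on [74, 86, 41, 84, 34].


Initial: [74, 86, 41, 84, 34]
Step 1: min=34 at 4
  Swap: [34, 86, 41, 84, 74]
Step 2: min=41 at 2
  Swap: [34, 41, 86, 84, 74]

After 2 steps: [34, 41, 86, 84, 74]


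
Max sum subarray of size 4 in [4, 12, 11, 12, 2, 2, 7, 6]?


[0:4]: 39
[1:5]: 37
[2:6]: 27
[3:7]: 23
[4:8]: 17

Max: 39 at [0:4]


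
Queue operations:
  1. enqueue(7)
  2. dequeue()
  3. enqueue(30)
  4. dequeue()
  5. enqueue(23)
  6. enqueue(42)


enqueue(7) -> [7]
dequeue()->7, []
enqueue(30) -> [30]
dequeue()->30, []
enqueue(23) -> [23]
enqueue(42) -> [23, 42]

Final queue: [23, 42]


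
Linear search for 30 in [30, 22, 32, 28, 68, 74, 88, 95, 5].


i=0: 30==30 found!

Found at 0, 1 comps


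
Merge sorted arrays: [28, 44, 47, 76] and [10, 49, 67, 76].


Take 10 from B
Take 28 from A
Take 44 from A
Take 47 from A
Take 49 from B
Take 67 from B
Take 76 from A

Merged: [10, 28, 44, 47, 49, 67, 76, 76]


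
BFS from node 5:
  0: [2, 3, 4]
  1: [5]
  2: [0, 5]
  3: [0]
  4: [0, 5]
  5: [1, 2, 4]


Visit 5, enqueue [1, 2, 4]
Visit 1, enqueue []
Visit 2, enqueue [0]
Visit 4, enqueue []
Visit 0, enqueue [3]
Visit 3, enqueue []

BFS order: [5, 1, 2, 4, 0, 3]


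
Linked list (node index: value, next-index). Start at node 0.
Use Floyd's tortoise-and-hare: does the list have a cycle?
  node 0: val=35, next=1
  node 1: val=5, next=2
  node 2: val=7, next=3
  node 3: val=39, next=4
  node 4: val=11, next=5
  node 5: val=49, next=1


Floyd's tortoise (slow, +1) and hare (fast, +2):
  init: slow=0, fast=0
  step 1: slow=1, fast=2
  step 2: slow=2, fast=4
  step 3: slow=3, fast=1
  step 4: slow=4, fast=3
  step 5: slow=5, fast=5
  slow == fast at node 5: cycle detected

Cycle: yes


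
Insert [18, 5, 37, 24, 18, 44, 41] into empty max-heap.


Insert 18: [18]
Insert 5: [18, 5]
Insert 37: [37, 5, 18]
Insert 24: [37, 24, 18, 5]
Insert 18: [37, 24, 18, 5, 18]
Insert 44: [44, 24, 37, 5, 18, 18]
Insert 41: [44, 24, 41, 5, 18, 18, 37]

Final heap: [44, 24, 41, 5, 18, 18, 37]


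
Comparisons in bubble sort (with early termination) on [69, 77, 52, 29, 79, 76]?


Algorithm: bubble sort (with early termination)
Input: [69, 77, 52, 29, 79, 76]
Sorted: [29, 52, 69, 76, 77, 79]

14


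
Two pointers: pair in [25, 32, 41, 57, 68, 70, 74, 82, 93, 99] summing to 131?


lo=0(25)+hi=9(99)=124
lo=1(32)+hi=9(99)=131

Yes: 32+99=131


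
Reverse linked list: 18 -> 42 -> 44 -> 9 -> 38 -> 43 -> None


Step 1: curr=18, set curr.next=prev(None) | reversed so far: 18
Step 2: curr=42, set curr.next=prev(18) | reversed so far: 42 -> 18
Step 3: curr=44, set curr.next=prev(42) | reversed so far: 44 -> 42 -> 18
Step 4: curr=9, set curr.next=prev(44) | reversed so far: 9 -> 44 -> 42 -> 18
Step 5: curr=38, set curr.next=prev(9) | reversed so far: 38 -> 9 -> 44 -> 42 -> 18
Step 6: curr=43, set curr.next=prev(38) | reversed so far: 43 -> 38 -> 9 -> 44 -> 42 -> 18

43 -> 38 -> 9 -> 44 -> 42 -> 18 -> None


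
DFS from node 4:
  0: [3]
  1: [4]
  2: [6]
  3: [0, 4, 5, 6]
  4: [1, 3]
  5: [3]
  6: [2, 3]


Visit 4, push [3, 1]
Visit 1, push []
Visit 3, push [6, 5, 0]
Visit 0, push []
Visit 5, push []
Visit 6, push [2]
Visit 2, push []

DFS order: [4, 1, 3, 0, 5, 6, 2]


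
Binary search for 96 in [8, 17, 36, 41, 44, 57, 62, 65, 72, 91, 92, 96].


Step 1: lo=0, hi=11, mid=5, val=57
Step 2: lo=6, hi=11, mid=8, val=72
Step 3: lo=9, hi=11, mid=10, val=92
Step 4: lo=11, hi=11, mid=11, val=96

Found at index 11


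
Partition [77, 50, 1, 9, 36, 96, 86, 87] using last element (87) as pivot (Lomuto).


Pivot: 87
  77 <= 87: advance i (no swap)
  50 <= 87: advance i (no swap)
  1 <= 87: advance i (no swap)
  9 <= 87: advance i (no swap)
  36 <= 87: advance i (no swap)
  86 <= 87: swap -> [77, 50, 1, 9, 36, 86, 96, 87]
Place pivot at 6: [77, 50, 1, 9, 36, 86, 87, 96]

Partitioned: [77, 50, 1, 9, 36, 86, 87, 96]


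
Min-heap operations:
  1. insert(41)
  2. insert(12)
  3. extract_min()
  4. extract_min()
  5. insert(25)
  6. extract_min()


insert(41) -> [41]
insert(12) -> [12, 41]
extract_min()->12, [41]
extract_min()->41, []
insert(25) -> [25]
extract_min()->25, []

Final heap: []


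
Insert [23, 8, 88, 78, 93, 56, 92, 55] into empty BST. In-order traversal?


Insert 23: root
Insert 8: L from 23
Insert 88: R from 23
Insert 78: R from 23 -> L from 88
Insert 93: R from 23 -> R from 88
Insert 56: R from 23 -> L from 88 -> L from 78
Insert 92: R from 23 -> R from 88 -> L from 93
Insert 55: R from 23 -> L from 88 -> L from 78 -> L from 56

In-order: [8, 23, 55, 56, 78, 88, 92, 93]


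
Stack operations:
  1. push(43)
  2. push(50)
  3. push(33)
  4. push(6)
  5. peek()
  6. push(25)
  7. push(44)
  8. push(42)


push(43) -> [43]
push(50) -> [43, 50]
push(33) -> [43, 50, 33]
push(6) -> [43, 50, 33, 6]
peek()->6
push(25) -> [43, 50, 33, 6, 25]
push(44) -> [43, 50, 33, 6, 25, 44]
push(42) -> [43, 50, 33, 6, 25, 44, 42]

Final stack: [43, 50, 33, 6, 25, 44, 42]


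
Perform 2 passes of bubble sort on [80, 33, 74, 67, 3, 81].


Initial: [80, 33, 74, 67, 3, 81]
Pass 1: [33, 74, 67, 3, 80, 81] (4 swaps)
Pass 2: [33, 67, 3, 74, 80, 81] (2 swaps)

After 2 passes: [33, 67, 3, 74, 80, 81]


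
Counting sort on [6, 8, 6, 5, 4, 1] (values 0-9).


Input: [6, 8, 6, 5, 4, 1]
Counts: [0, 1, 0, 0, 1, 1, 2, 0, 1, 0]

Sorted: [1, 4, 5, 6, 6, 8]


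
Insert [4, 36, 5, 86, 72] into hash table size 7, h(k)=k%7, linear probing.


Insert 4: h=4 -> slot 4
Insert 36: h=1 -> slot 1
Insert 5: h=5 -> slot 5
Insert 86: h=2 -> slot 2
Insert 72: h=2, 1 probes -> slot 3

Table: [None, 36, 86, 72, 4, 5, None]


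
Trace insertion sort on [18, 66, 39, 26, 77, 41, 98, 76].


Initial: [18, 66, 39, 26, 77, 41, 98, 76]
Insert 66: [18, 66, 39, 26, 77, 41, 98, 76]
Insert 39: [18, 39, 66, 26, 77, 41, 98, 76]
Insert 26: [18, 26, 39, 66, 77, 41, 98, 76]
Insert 77: [18, 26, 39, 66, 77, 41, 98, 76]
Insert 41: [18, 26, 39, 41, 66, 77, 98, 76]
Insert 98: [18, 26, 39, 41, 66, 77, 98, 76]
Insert 76: [18, 26, 39, 41, 66, 76, 77, 98]

Sorted: [18, 26, 39, 41, 66, 76, 77, 98]


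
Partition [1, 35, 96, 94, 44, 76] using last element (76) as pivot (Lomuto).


Pivot: 76
  1 <= 76: advance i (no swap)
  35 <= 76: advance i (no swap)
  44 <= 76: swap -> [1, 35, 44, 94, 96, 76]
Place pivot at 3: [1, 35, 44, 76, 96, 94]

Partitioned: [1, 35, 44, 76, 96, 94]


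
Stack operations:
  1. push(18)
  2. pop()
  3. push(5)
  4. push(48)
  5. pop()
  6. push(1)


push(18) -> [18]
pop()->18, []
push(5) -> [5]
push(48) -> [5, 48]
pop()->48, [5]
push(1) -> [5, 1]

Final stack: [5, 1]


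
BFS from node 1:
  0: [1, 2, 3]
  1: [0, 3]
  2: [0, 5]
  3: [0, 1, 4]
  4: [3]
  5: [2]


Visit 1, enqueue [0, 3]
Visit 0, enqueue [2]
Visit 3, enqueue [4]
Visit 2, enqueue [5]
Visit 4, enqueue []
Visit 5, enqueue []

BFS order: [1, 0, 3, 2, 4, 5]


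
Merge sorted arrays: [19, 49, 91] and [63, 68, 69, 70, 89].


Take 19 from A
Take 49 from A
Take 63 from B
Take 68 from B
Take 69 from B
Take 70 from B
Take 89 from B

Merged: [19, 49, 63, 68, 69, 70, 89, 91]


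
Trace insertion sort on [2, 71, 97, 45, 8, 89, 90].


Initial: [2, 71, 97, 45, 8, 89, 90]
Insert 71: [2, 71, 97, 45, 8, 89, 90]
Insert 97: [2, 71, 97, 45, 8, 89, 90]
Insert 45: [2, 45, 71, 97, 8, 89, 90]
Insert 8: [2, 8, 45, 71, 97, 89, 90]
Insert 89: [2, 8, 45, 71, 89, 97, 90]
Insert 90: [2, 8, 45, 71, 89, 90, 97]

Sorted: [2, 8, 45, 71, 89, 90, 97]


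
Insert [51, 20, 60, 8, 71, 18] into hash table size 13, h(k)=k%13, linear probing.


Insert 51: h=12 -> slot 12
Insert 20: h=7 -> slot 7
Insert 60: h=8 -> slot 8
Insert 8: h=8, 1 probes -> slot 9
Insert 71: h=6 -> slot 6
Insert 18: h=5 -> slot 5

Table: [None, None, None, None, None, 18, 71, 20, 60, 8, None, None, 51]


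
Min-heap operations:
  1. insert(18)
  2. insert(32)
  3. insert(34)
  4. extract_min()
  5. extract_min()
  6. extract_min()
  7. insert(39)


insert(18) -> [18]
insert(32) -> [18, 32]
insert(34) -> [18, 32, 34]
extract_min()->18, [32, 34]
extract_min()->32, [34]
extract_min()->34, []
insert(39) -> [39]

Final heap: [39]


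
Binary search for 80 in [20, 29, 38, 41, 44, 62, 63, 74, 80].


Step 1: lo=0, hi=8, mid=4, val=44
Step 2: lo=5, hi=8, mid=6, val=63
Step 3: lo=7, hi=8, mid=7, val=74
Step 4: lo=8, hi=8, mid=8, val=80

Found at index 8


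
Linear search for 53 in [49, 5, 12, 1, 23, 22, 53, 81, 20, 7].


i=0: 49!=53
i=1: 5!=53
i=2: 12!=53
i=3: 1!=53
i=4: 23!=53
i=5: 22!=53
i=6: 53==53 found!

Found at 6, 7 comps


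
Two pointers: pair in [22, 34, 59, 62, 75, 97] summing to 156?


lo=0(22)+hi=5(97)=119
lo=1(34)+hi=5(97)=131
lo=2(59)+hi=5(97)=156

Yes: 59+97=156


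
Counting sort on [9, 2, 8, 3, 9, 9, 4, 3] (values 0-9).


Input: [9, 2, 8, 3, 9, 9, 4, 3]
Counts: [0, 0, 1, 2, 1, 0, 0, 0, 1, 3]

Sorted: [2, 3, 3, 4, 8, 9, 9, 9]


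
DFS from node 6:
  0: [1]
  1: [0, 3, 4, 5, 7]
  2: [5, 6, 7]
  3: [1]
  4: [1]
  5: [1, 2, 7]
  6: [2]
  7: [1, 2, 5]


Visit 6, push [2]
Visit 2, push [7, 5]
Visit 5, push [7, 1]
Visit 1, push [7, 4, 3, 0]
Visit 0, push []
Visit 3, push []
Visit 4, push []
Visit 7, push []

DFS order: [6, 2, 5, 1, 0, 3, 4, 7]


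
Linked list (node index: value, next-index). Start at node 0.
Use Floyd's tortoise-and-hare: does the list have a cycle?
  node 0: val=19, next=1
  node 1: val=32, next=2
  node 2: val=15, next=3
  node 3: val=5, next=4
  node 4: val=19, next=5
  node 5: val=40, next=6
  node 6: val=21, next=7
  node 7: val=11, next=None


Floyd's tortoise (slow, +1) and hare (fast, +2):
  init: slow=0, fast=0
  step 1: slow=1, fast=2
  step 2: slow=2, fast=4
  step 3: slow=3, fast=6
  step 4: fast 6->7->None, no cycle

Cycle: no
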